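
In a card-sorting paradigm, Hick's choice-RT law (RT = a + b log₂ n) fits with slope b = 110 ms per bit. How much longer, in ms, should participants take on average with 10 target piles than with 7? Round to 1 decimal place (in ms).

ΔRT = (a + b log₂ n₂) − (a + b log₂ n₁) = b·(log₂ n₂ − log₂ n₁).
log₂(10) − log₂(7) = 3.3219 − 2.8074 = 0.5146.
ΔRT = 110 × 0.5146 = 56.603 ms.

56.6 ms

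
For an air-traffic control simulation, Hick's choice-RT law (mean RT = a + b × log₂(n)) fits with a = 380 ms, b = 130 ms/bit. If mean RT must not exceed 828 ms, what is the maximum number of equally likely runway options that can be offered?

Information budget: (828 − 380)/130 = 3.4462 bits, so n ≤ 2^3.4462 = 10.899 → at most 10.

10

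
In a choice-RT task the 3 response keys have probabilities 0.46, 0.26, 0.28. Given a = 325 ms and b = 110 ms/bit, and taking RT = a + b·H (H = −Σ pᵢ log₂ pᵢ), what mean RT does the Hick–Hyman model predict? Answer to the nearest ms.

494 ms

H = 0.46·log₂(1/0.46) + 0.26·log₂(1/0.26) + 0.28·log₂(1/0.28) = 1.5348 bits.
RT = 325 + 110 × 1.5348 = 493.83 ms.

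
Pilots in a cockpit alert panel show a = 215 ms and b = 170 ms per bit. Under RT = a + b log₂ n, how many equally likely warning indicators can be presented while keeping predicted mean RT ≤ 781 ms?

Information budget: (781 − 215)/170 = 3.3294 bits, so n ≤ 2^3.3294 = 10.052 → at most 10.

10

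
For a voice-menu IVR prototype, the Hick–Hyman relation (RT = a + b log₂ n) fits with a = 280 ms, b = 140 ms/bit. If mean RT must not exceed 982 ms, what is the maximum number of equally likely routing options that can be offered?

140·log₂ n ≤ 982 − 280 = 702, giving log₂ n ≤ 5.0143 and n ≤ 32.318. The largest whole number is 32.

32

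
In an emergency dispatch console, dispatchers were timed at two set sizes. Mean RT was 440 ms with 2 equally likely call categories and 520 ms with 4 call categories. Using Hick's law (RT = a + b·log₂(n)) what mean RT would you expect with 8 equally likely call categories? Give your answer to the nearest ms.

600 ms

RT is linear in log₂ n, so two points fix the line:
  b = (520 − 440) / (log₂ 4 − log₂ 2) = 80 / (2 − 1) = 80 ms/bit
  a = 440 − 80 × 1 = 360 ms
Then RT(8) = 360 + 80 × log₂ 8 = 360 + 80 × 3 ≈ 600.000 ms.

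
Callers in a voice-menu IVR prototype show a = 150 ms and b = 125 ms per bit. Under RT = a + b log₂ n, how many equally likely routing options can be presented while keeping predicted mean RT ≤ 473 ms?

5

Set 150 + 125·log₂ n ≤ 473 → log₂ n ≤ (473 − 150)/125 = 2.5840.
So n ≤ 2^2.5840 = 5.996; the largest integer n is 5.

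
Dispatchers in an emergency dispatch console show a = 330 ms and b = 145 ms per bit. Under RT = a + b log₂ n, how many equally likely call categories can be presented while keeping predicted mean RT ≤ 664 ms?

145·log₂ n ≤ 664 − 330 = 334, giving log₂ n ≤ 2.3034 and n ≤ 4.936. The largest whole number is 4.

4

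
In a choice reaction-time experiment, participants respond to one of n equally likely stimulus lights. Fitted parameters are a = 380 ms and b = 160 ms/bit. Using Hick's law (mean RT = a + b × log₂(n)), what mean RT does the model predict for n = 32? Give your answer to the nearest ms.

1180 ms

log₂(32) = 5 bits, so RT = 380 + 160 × 5 ≈ 1180.000 ms.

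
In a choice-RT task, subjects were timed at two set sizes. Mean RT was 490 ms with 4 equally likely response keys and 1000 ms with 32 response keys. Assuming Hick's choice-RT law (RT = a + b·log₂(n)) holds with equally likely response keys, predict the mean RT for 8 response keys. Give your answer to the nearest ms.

660 ms

RT is linear in log₂ n, so two points fix the line:
  b = (1000 − 490) / (log₂ 32 − log₂ 4) = 510 / (5 − 2) = 170 ms/bit
  a = 490 − 170 × 2 = 150 ms
Then RT(8) = 150 + 170 × log₂ 8 = 150 + 170 × 3 ≈ 660.000 ms.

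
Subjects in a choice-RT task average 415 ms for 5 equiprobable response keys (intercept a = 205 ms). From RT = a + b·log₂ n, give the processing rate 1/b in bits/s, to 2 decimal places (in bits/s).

11.06 bits/s

b = (415 − 205)/log₂ 5 = 210/2.3219 = 90.442 ms per bit = 0.09044 s/bit; the reciprocal is 11.057 bits/s.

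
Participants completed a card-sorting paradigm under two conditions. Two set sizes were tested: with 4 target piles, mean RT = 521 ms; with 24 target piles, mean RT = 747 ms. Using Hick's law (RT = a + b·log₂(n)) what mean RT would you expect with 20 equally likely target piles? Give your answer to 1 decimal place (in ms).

With log₂ n on the abscissa the relation is linear; from the two conditions:
  b = (747 − 521) / (log₂ 24 − log₂ 4) = 226 / (4.5850 − 2) = 87.429 ms/bit
  a = 521 − 87.429 × 2 = 346.143 ms
Then RT(20) = 346.143 + 87.429 × log₂ 20 = 346.143 + 87.429 × 4.3219 ≈ 724.003 ms.

724.0 ms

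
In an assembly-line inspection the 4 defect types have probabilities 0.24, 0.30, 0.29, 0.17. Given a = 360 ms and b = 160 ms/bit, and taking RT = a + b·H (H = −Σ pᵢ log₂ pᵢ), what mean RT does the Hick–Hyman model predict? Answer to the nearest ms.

675 ms

H = 0.24·log₂(1/0.24) + 0.30·log₂(1/0.30) + 0.29·log₂(1/0.29) + 0.17·log₂(1/0.17) = 1.9677 bits.
RT = 360 + 160 × 1.9677 = 674.83 ms.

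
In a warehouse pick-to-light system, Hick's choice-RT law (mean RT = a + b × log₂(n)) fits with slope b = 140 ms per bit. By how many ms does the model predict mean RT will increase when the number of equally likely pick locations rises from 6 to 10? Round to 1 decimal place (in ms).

103.2 ms

The intercept a cancels: ΔRT = b·(log₂ n₂ − log₂ n₁) = b·log₂(n₂/n₁).
log₂(10) − log₂(6) = 3.3219 − 2.5850 = 0.7370.
ΔRT = 140 × 0.7370 = 103.175 ms.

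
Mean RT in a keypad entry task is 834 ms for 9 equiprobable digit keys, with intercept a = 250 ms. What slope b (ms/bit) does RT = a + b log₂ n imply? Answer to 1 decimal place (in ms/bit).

184.2 ms/bit

b = (834 − 250) / log₂(9) = 584 / 3.1699 = 184.231 ms/bit.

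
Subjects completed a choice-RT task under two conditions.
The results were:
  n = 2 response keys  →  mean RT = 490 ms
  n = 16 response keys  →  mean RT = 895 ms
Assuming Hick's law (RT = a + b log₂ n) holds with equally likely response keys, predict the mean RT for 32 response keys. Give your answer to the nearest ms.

Fit slope and intercept:
  b = (895 − 490) / (log₂ 16 − log₂ 2) = 405 / (4 − 1) = 135 ms/bit
  a = 490 − 135 × 1 = 355 ms
Then RT(32) = 355 + 135 × log₂ 32 = 355 + 135 × 5 ≈ 1030.000 ms.

1030 ms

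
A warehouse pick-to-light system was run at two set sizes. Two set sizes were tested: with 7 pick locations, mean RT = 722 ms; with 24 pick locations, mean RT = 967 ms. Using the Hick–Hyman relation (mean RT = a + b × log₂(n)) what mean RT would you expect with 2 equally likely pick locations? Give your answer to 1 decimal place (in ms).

472.9 ms

RT is linear in log₂ n, so two points fix the line:
  b = (967 − 722) / (log₂ 24 − log₂ 7) = 245 / (4.5850 − 2.8074) = 137.826 ms/bit
  a = 722 − 137.826 × 2.8074 = 335.074 ms
Then RT(2) = 335.074 + 137.826 × log₂ 2 = 335.074 + 137.826 × 1 ≈ 472.900 ms.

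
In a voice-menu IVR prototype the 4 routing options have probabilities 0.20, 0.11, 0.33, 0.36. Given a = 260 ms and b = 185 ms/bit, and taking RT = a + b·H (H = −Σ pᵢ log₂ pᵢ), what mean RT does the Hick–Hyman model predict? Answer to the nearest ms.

H = 0.20·log₂(1/0.20) + 0.11·log₂(1/0.11) + 0.33·log₂(1/0.33) + 0.36·log₂(1/0.36) = 1.8731 bits.
RT = 260 + 185 × 1.8731 = 606.53 ms.

607 ms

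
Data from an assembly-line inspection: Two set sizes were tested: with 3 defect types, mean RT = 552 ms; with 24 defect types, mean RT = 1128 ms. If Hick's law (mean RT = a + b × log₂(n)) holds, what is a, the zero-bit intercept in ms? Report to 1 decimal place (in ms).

b = (RT₂ − RT₁)/(log₂ n₂ − log₂ n₁) = (1128 − 552)/(4.5850 − 1.5850) = 192.000 ms/bit.
a = RT₁ − b·log₂ n₁ = 552 − 192.000 × 1.5850 = 247.687 ms.

247.7 ms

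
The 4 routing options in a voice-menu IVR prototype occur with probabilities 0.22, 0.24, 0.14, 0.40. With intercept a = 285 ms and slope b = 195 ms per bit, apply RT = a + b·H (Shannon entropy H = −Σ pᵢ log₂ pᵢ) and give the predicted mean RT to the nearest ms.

656 ms

H = 0.22·log₂(1/0.22) + 0.24·log₂(1/0.24) + 0.14·log₂(1/0.14) + 0.40·log₂(1/0.40) = 1.9006 bits.
RT = 285 + 195 × 1.9006 = 655.61 ms.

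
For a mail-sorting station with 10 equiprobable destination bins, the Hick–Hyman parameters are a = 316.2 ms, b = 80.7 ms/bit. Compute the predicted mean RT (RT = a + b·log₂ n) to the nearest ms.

log₂(10) = 3.3219 bits, so RT = 316.2 + 80.7 × 3.3219 ≈ 584.280 ms.

584 ms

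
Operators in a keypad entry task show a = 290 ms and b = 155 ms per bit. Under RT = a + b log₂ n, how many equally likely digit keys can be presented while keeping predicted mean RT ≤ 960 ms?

20

155·log₂ n ≤ 960 − 290 = 670, giving log₂ n ≤ 4.3226 and n ≤ 20.009. The largest whole number is 20.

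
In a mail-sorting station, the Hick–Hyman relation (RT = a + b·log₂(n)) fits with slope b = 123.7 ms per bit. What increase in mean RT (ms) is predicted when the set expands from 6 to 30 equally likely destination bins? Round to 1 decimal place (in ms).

The intercept a cancels: ΔRT = b·(log₂ n₂ − log₂ n₁) = b·log₂(n₂/n₁).
log₂(30) − log₂(6) = 4.9069 − 2.5850 = 2.3219.
ΔRT = 123.7 × 2.3219 = 287.223 ms.

287.2 ms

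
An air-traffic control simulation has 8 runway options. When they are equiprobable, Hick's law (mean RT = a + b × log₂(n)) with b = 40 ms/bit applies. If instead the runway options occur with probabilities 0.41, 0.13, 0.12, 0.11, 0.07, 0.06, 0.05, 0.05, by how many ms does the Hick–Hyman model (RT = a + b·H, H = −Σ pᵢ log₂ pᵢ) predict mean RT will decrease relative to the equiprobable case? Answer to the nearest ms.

The RT saving is b·ΔH. Equiprobable H₀ = log₂(8) = 3.0000 bits; with the given probabilities H = 2.5717 bits.
b·(H₀ − H) = 40 × (3.0000 − 2.5717) = 17.13 ms.

17 ms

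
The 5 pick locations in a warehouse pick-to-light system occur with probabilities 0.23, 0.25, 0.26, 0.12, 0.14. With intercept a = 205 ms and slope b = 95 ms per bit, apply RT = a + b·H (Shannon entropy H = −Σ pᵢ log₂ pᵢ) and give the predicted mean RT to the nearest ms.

419 ms

Entropy contributions −pᵢ log₂ pᵢ: 0.4877, 0.5000, 0.5053, 0.3671, 0.3971; sum H = 2.2571 bits.
RT = a + bH = 205 + 95·2.2571 = 419.43 ms.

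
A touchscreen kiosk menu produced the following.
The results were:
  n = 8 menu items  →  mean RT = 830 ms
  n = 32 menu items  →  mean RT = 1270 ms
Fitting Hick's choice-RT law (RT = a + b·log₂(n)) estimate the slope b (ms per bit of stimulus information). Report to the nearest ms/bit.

220 ms/bit

The slope on a log₂ axis is (1270 − 830) / (5 − 3) = 220 ms/bit.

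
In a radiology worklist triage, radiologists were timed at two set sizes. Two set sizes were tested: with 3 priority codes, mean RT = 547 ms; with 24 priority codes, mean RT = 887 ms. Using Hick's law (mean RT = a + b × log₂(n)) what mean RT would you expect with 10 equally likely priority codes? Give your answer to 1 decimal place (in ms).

743.9 ms

RT is linear in log₂ n, so two points fix the line:
  b = (887 − 547) / (log₂ 24 − log₂ 3) = 340 / (4.5850 − 1.5850) = 113.333 ms/bit
  a = 547 − 113.333 × 1.5850 = 367.371 ms
Then RT(10) = 367.371 + 113.333 × log₂ 10 = 367.371 + 113.333 × 3.3219 ≈ 743.856 ms.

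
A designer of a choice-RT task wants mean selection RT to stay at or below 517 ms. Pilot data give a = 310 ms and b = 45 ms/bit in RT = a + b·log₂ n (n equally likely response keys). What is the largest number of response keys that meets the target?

24

45·log₂ n ≤ 517 − 310 = 207, giving log₂ n ≤ 4.6000 and n ≤ 24.251. The largest whole number is 24.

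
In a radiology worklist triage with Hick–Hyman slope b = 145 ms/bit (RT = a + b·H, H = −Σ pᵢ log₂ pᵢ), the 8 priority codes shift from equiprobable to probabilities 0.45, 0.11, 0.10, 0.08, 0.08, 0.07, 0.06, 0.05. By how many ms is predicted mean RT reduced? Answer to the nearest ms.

71 ms

The RT saving is b·ΔH. Equiprobable H₀ = log₂(8) = 3.0000 bits; with the given probabilities H = 2.5121 bits.
b·(H₀ − H) = 145 × (3.0000 − 2.5121) = 70.75 ms.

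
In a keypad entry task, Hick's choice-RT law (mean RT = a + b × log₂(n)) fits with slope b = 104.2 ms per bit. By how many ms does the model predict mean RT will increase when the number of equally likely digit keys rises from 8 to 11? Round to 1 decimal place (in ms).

Only the slope matters, since a is common to both: ΔRT = b·log₂(n₂/n₁).
log₂(11) − log₂(8) = 3.4594 − 3 = 0.4594.
ΔRT = 104.2 × 0.4594 = 47.873 ms.

47.9 ms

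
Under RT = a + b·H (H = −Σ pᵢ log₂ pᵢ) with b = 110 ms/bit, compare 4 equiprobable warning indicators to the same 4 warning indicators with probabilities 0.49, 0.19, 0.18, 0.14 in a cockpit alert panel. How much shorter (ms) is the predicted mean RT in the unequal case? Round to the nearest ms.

22 ms

Equiprobable entropy H₀ = log₂ 4 = 2.0000 bits.
Skewed entropy H = −Σ pᵢ log₂ pᵢ = 1.8019 bits.
ΔRT = b·(H₀ − H) = 110 × 0.1981 = 21.79 ms.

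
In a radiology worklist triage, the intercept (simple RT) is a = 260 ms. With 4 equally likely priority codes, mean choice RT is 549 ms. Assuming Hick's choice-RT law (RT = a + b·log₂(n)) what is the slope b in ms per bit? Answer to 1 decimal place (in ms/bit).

144.5 ms/bit

4 alternatives carry log₂ 4 = 2 bits; the choice cost is 549 − 260 = 289 ms, so b = 289/2 = 144.500 ms/bit.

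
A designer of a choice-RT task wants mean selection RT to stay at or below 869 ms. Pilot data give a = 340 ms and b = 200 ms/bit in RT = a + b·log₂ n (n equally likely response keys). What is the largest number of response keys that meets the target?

6

Information budget: (869 − 340)/200 = 2.6450 bits, so n ≤ 2^2.6450 = 6.255 → at most 6.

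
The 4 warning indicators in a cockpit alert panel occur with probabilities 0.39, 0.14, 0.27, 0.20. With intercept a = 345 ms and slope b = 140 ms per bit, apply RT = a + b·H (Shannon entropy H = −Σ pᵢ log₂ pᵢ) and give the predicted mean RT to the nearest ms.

611 ms

Entropy contributions −pᵢ log₂ pᵢ: 0.5298, 0.3971, 0.5100, 0.4644; sum H = 1.9013 bits.
RT = a + bH = 345 + 140·1.9013 = 611.18 ms.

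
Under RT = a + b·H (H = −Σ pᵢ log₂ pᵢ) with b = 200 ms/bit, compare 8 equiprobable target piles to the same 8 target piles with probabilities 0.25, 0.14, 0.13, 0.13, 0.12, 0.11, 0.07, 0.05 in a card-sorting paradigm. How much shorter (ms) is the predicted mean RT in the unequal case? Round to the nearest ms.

27 ms

Equiprobable entropy H₀ = log₂ 8 = 3.0000 bits.
Skewed entropy H = −Σ pᵢ log₂ pᵢ = 2.8644 bits.
ΔRT = b·(H₀ − H) = 200 × 0.1356 = 27.12 ms.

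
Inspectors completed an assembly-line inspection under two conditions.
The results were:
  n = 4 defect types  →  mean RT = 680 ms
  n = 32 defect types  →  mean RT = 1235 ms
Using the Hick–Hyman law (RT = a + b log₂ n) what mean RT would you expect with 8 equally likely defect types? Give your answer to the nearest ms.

865 ms

Fit slope and intercept:
  b = (1235 − 680) / (log₂ 32 − log₂ 4) = 555 / (5 − 2) = 185 ms/bit
  a = 680 − 185 × 2 = 310 ms
Then RT(8) = 310 + 185 × log₂ 8 = 310 + 185 × 3 ≈ 865.000 ms.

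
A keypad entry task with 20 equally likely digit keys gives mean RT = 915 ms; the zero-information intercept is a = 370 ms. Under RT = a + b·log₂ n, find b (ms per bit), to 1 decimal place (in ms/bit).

b = (915 − 370) / log₂(20) = 545 / 4.3219 = 126.101 ms/bit.

126.1 ms/bit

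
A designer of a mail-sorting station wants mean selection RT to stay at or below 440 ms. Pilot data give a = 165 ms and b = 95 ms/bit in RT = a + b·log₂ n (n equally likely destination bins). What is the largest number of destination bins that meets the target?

Information budget: (440 − 165)/95 = 2.8947 bits, so n ≤ 2^2.8947 = 7.437 → at most 7.

7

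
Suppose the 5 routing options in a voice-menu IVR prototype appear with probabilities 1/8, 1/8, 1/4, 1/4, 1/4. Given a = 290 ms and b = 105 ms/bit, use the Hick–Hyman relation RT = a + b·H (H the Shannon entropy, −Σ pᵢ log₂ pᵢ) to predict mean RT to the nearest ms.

Each term −pᵢ log₂ pᵢ: 0.125·3 + 0.125·3 + 0.25·2 + 0.25·2 + 0.25·2; summed, H = 2.250 bits.
Mean RT = a + bH = 290 + 105·2.250 = 526.25 ms.

526 ms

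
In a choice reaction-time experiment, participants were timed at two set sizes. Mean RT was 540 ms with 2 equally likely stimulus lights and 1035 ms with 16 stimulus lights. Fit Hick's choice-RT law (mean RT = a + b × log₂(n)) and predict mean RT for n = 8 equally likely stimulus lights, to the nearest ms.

With log₂ n on the abscissa the relation is linear; from the two conditions:
  b = (1035 − 540) / (log₂ 16 − log₂ 2) = 495 / (4 − 1) = 165 ms/bit
  a = 540 − 165 × 1 = 375 ms
Then RT(8) = 375 + 165 × log₂ 8 = 375 + 165 × 3 ≈ 870.000 ms.

870 ms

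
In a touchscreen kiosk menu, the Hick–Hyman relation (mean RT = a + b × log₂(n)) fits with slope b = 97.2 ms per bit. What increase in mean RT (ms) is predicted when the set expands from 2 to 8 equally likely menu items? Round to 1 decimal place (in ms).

ΔRT = (a + b log₂ n₂) − (a + b log₂ n₁) = b·(log₂ n₂ − log₂ n₁).
log₂(8) − log₂(2) = log₂(8/2) = log₂(4) = 2.
ΔRT = 97.2 × 2.0000 = 194.400 ms.

194.4 ms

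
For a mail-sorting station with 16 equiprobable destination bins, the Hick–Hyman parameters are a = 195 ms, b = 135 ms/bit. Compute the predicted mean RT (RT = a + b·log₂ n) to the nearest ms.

735 ms

log₂(16) = 4 bits, so RT = 195 + 135 × 4 ≈ 735.000 ms.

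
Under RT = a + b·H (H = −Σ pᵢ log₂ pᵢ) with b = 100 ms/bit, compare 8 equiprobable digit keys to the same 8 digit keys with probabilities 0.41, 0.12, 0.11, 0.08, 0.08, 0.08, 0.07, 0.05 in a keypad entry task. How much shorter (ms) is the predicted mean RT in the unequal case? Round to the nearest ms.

The RT saving is b·ΔH. Equiprobable H₀ = log₂(8) = 3.0000 bits; with the given probabilities H = 2.6039 bits.
b·(H₀ − H) = 100 × (3.0000 − 2.6039) = 39.61 ms.

40 ms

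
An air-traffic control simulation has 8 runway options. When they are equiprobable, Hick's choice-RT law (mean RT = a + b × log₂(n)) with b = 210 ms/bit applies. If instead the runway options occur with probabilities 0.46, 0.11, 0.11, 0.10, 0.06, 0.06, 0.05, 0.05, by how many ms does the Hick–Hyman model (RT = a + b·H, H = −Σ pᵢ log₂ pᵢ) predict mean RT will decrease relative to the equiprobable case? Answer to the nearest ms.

112 ms

Equiprobable entropy H₀ = log₂ 8 = 3.0000 bits.
Skewed entropy H = −Σ pᵢ log₂ pᵢ = 2.4674 bits.
ΔRT = b·(H₀ − H) = 210 × 0.5326 = 111.85 ms.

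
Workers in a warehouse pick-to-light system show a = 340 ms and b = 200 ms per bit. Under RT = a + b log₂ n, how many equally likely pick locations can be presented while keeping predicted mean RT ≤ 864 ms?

200·log₂ n ≤ 864 − 340 = 524, giving log₂ n ≤ 2.6200 and n ≤ 6.148. The largest whole number is 6.

6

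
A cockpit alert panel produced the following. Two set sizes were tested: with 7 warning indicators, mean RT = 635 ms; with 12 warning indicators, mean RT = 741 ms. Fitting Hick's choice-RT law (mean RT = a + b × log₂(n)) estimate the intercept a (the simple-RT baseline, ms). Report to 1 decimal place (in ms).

Slope: b = (741 − 635) / (log₂ 12 − log₂ 7) = 106/0.7776 = 136.316 ms/bit.
Intercept: a = 635 − 136.316·log₂(7) = 252.314 ms.

252.3 ms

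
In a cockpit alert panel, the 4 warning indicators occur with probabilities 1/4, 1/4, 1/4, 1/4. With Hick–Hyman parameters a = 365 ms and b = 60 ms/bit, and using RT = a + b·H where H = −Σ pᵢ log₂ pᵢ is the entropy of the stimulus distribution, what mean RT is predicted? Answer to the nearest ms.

H = −Σ pᵢ log₂ pᵢ = 0.25·2 + 0.25·2 + 0.25·2 + 0.25·2 = 2.000 bits.
RT = 365 + 60 × 2.000 = 485.00 ms.

485 ms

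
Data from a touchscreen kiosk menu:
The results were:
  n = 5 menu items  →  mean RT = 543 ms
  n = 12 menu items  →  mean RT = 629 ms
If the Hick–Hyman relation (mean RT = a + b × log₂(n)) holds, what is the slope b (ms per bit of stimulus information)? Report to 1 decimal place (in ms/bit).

68.1 ms/bit

b = (RT₂ − RT₁)/(log₂ n₂ − log₂ n₁) = (629 − 543)/(3.5850 − 2.3219) = 68.090 ms/bit.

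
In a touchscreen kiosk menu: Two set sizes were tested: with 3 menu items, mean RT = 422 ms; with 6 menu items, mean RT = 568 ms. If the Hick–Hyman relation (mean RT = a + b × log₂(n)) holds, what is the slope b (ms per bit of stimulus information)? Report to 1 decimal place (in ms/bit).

146.0 ms/bit

b = (RT₂ − RT₁)/(log₂ n₂ − log₂ n₁) = (568 − 422)/(2.5850 − 1.5850) = 146.000 ms/bit.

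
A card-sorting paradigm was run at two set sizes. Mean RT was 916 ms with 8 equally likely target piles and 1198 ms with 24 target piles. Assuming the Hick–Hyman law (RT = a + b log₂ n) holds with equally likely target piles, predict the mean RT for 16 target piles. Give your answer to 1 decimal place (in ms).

1093.9 ms

With log₂ n on the abscissa the relation is linear; from the two conditions:
  b = (1198 − 916) / (log₂ 24 − log₂ 8) = 282 / (4.5850 − 3) = 177.922 ms/bit
  a = 916 − 177.922 × 3 = 382.233 ms
Then RT(16) = 382.233 + 177.922 × log₂ 16 = 382.233 + 177.922 × 4 ≈ 1093.922 ms.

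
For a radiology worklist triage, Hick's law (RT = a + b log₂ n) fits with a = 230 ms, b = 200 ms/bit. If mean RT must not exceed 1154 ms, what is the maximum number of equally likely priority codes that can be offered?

Set 230 + 200·log₂ n ≤ 1154 → log₂ n ≤ (1154 − 230)/200 = 4.6200.
So n ≤ 2^4.6200 = 24.590; the largest integer n is 24.

24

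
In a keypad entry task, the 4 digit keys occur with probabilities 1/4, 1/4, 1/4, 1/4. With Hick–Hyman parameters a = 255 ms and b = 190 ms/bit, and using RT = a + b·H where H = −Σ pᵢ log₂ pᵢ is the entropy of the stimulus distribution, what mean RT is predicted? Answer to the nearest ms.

H = −Σ pᵢ log₂ pᵢ = 0.25·2 + 0.25·2 + 0.25·2 + 0.25·2 = 2.000 bits.
RT = 255 + 190 × 2.000 = 635.00 ms.

635 ms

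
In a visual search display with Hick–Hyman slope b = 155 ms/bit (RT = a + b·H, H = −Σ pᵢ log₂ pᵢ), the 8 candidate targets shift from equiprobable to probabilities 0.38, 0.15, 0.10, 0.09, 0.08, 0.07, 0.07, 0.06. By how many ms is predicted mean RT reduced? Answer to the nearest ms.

53 ms

The RT saving is b·ΔH. Equiprobable H₀ = log₂(8) = 3.0000 bits; with the given probabilities H = 2.6580 bits.
b·(H₀ − H) = 155 × (3.0000 − 2.6580) = 53.01 ms.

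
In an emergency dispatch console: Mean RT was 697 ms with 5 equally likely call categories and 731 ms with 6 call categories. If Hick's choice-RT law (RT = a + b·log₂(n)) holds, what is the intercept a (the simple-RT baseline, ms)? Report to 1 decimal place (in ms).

b = (RT₂ − RT₁)/(log₂ n₂ − log₂ n₁) = (731 − 697)/(2.5850 − 2.3219) = 129.261 ms/bit.
Intercept: a = 697 − 129.261·log₂(5) = 396.866 ms.

396.9 ms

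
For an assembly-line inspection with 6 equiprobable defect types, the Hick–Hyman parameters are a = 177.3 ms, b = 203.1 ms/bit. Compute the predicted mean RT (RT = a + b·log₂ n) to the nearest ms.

log₂(6) = 2.5850 bits, so RT = 177.3 + 203.1 × 2.5850 ≈ 702.306 ms.

702 ms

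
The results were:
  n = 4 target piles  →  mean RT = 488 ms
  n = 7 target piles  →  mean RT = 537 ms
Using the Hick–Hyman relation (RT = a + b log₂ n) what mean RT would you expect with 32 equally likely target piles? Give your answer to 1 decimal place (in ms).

With log₂ n on the abscissa the relation is linear; from the two conditions:
  b = (537 − 488) / (log₂ 7 − log₂ 4) = 49 / (2.8074 − 2) = 60.692 ms/bit
  a = 488 − 60.692 × 2 = 366.616 ms
Then RT(32) = 366.616 + 60.692 × log₂ 32 = 366.616 + 60.692 × 5 ≈ 670.076 ms.

670.1 ms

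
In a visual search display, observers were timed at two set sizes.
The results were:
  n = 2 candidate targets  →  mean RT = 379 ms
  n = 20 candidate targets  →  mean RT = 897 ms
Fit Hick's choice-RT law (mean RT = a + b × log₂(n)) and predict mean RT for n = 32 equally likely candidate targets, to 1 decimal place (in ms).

1002.7 ms

With log₂ n on the abscissa the relation is linear; from the two conditions:
  b = (897 − 379) / (log₂ 20 − log₂ 2) = 518 / (4.3219 − 1) = 155.934 ms/bit
  a = 379 − 155.934 × 1 = 223.066 ms
Then RT(32) = 223.066 + 155.934 × log₂ 32 = 223.066 + 155.934 × 5 ≈ 1002.734 ms.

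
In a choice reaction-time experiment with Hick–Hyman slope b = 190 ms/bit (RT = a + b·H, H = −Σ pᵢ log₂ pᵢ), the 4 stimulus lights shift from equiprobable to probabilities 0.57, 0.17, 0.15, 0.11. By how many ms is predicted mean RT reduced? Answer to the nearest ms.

The RT saving is b·ΔH. Equiprobable H₀ = log₂(4) = 2.0000 bits; with the given probabilities H = 1.6577 bits.
b·(H₀ − H) = 190 × (2.0000 − 1.6577) = 65.04 ms.

65 ms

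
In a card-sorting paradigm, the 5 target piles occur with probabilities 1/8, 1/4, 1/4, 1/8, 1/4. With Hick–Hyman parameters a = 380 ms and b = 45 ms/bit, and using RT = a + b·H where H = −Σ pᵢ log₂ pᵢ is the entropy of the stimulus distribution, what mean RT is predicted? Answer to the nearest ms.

481 ms

H = −Σ pᵢ log₂ pᵢ = 0.125·3 + 0.25·2 + 0.25·2 + 0.125·3 + 0.25·2 = 2.250 bits.
RT = 380 + 45 × 2.250 = 481.25 ms.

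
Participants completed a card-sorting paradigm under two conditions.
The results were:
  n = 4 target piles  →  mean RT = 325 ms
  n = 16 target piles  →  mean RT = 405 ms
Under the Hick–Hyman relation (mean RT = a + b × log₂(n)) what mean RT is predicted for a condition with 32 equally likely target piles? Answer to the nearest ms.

With log₂ n on the abscissa the relation is linear; from the two conditions:
  b = (405 − 325) / (log₂ 16 − log₂ 4) = 80 / (4 − 2) = 40 ms/bit
  a = 325 − 40 × 2 = 245 ms
Then RT(32) = 245 + 40 × log₂ 32 = 245 + 40 × 5 ≈ 445.000 ms.

445 ms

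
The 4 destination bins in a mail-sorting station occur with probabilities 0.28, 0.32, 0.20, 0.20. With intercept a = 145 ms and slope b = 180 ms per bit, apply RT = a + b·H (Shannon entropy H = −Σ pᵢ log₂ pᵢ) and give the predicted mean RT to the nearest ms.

Entropy contributions −pᵢ log₂ pᵢ: 0.5142, 0.5260, 0.4644, 0.4644; sum H = 1.9690 bits.
RT = a + bH = 145 + 180·1.9690 = 499.42 ms.

499 ms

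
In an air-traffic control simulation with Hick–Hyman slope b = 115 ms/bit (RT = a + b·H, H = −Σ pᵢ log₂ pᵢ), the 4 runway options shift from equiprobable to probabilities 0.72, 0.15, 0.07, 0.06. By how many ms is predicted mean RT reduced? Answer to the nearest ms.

The RT saving is b·ΔH. Equiprobable H₀ = log₂(4) = 2.0000 bits; with the given probabilities H = 1.2639 bits.
b·(H₀ − H) = 115 × (2.0000 − 1.2639) = 84.66 ms.

85 ms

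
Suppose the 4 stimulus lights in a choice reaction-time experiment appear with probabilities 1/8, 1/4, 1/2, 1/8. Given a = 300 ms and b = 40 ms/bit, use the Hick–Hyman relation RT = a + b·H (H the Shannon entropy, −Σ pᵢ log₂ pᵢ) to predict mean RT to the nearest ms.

370 ms

H = −Σ pᵢ log₂ pᵢ = 0.125·3 + 0.25·2 + 0.5·1 + 0.125·3 = 1.750 bits.
RT = 300 + 40 × 1.750 = 370.00 ms.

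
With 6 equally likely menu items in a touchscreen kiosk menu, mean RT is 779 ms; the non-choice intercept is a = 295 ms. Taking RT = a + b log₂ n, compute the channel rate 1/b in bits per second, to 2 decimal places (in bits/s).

5.34 bits/s

b = (779 − 295)/log₂ 6 = 484/2.5850 = 187.237 ms per bit = 0.18724 s/bit; the reciprocal is 5.341 bits/s.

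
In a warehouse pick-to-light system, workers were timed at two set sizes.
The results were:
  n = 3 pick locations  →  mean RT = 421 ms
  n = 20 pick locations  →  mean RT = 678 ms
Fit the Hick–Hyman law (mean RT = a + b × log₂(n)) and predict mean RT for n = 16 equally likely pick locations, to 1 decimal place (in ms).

Solve the two-equation system in a and b:
  b = (678 − 421) / (log₂ 20 − log₂ 3) = 257 / (4.3219 − 1.5850) = 93.900 ms/bit
  a = 421 − 93.900 × 1.5850 = 272.173 ms
Then RT(16) = 272.173 + 93.900 × log₂ 16 = 272.173 + 93.900 × 4 ≈ 647.771 ms.

647.8 ms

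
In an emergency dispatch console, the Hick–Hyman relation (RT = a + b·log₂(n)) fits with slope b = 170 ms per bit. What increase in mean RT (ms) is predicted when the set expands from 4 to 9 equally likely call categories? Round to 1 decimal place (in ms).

ΔRT = (a + b log₂ n₂) − (a + b log₂ n₁) = b·(log₂ n₂ − log₂ n₁).
log₂(9) − log₂(4) = 3.1699 − 2 = 1.1699.
ΔRT = 170 × 1.1699 = 198.887 ms.

198.9 ms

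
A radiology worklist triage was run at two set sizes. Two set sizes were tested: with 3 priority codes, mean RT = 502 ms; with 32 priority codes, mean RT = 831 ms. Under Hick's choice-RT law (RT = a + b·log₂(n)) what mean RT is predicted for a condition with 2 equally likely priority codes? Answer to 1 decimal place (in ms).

Fit slope and intercept:
  b = (831 − 502) / (log₂ 32 − log₂ 3) = 329 / (5 − 1.5850) = 96.339 ms/bit
  a = 502 − 96.339 × 1.5850 = 349.307 ms
Then RT(2) = 349.307 + 96.339 × log₂ 2 = 349.307 + 96.339 × 1 ≈ 445.646 ms.

445.6 ms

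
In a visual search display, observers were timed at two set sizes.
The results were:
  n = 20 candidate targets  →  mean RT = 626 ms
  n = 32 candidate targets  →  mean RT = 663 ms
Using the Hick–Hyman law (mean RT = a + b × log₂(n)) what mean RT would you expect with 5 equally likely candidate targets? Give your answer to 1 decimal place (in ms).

With log₂ n on the abscissa the relation is linear; from the two conditions:
  b = (663 − 626) / (log₂ 32 − log₂ 20) = 37 / (5 − 4.3219) = 54.566 ms/bit
  a = 626 − 54.566 × 4.3219 = 390.168 ms
Then RT(5) = 390.168 + 54.566 × log₂ 5 = 390.168 + 54.566 × 2.3219 ≈ 516.867 ms.

516.9 ms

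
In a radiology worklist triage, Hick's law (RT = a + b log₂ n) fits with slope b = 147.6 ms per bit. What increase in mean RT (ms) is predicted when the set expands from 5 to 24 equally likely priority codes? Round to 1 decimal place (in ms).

The intercept a cancels: ΔRT = b·(log₂ n₂ − log₂ n₁) = b·log₂(n₂/n₁).
log₂(24) − log₂(5) = 4.5850 − 2.3219 = 2.2630.
ΔRT = 147.6 × 2.2630 = 334.024 ms.

334.0 ms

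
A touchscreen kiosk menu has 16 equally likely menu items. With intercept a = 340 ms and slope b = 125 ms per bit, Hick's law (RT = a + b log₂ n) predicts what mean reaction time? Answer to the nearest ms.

840 ms

log₂(16) = 4 bits, so RT = 340 + 125 × 4 ≈ 840.000 ms.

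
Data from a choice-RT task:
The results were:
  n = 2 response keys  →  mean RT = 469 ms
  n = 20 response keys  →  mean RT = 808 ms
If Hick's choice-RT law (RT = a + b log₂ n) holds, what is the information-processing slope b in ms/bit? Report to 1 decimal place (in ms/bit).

102.0 ms/bit

b = (RT₂ − RT₁)/(log₂ n₂ − log₂ n₁) = (808 − 469)/(4.3219 − 1) = 102.049 ms/bit.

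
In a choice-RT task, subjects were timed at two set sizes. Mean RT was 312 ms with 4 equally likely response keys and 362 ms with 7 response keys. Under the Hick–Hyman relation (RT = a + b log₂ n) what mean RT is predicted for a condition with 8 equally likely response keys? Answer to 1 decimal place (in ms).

373.9 ms

Solve the two-equation system in a and b:
  b = (362 − 312) / (log₂ 7 − log₂ 4) = 50 / (2.8074 − 2) = 61.931 ms/bit
  a = 312 − 61.931 × 2 = 188.139 ms
Then RT(8) = 188.139 + 61.931 × log₂ 8 = 188.139 + 61.931 × 3 ≈ 373.931 ms.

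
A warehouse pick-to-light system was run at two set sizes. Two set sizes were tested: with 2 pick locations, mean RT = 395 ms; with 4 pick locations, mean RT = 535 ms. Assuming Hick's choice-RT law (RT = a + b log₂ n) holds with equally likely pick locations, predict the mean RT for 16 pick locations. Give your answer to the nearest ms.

Fit slope and intercept:
  b = (535 − 395) / (log₂ 4 − log₂ 2) = 140 / (2 − 1) = 140 ms/bit
  a = 395 − 140 × 1 = 255 ms
Then RT(16) = 255 + 140 × log₂ 16 = 255 + 140 × 4 ≈ 815.000 ms.

815 ms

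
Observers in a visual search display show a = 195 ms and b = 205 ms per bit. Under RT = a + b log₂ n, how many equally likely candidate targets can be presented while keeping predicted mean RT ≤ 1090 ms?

20

205·log₂ n ≤ 1090 − 195 = 895, giving log₂ n ≤ 4.3659 and n ≤ 20.618. The largest whole number is 20.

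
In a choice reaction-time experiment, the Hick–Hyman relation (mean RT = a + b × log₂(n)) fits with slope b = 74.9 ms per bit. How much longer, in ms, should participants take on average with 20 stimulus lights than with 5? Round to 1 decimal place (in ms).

149.8 ms

Only the slope matters, since a is common to both: ΔRT = b·log₂(n₂/n₁).
log₂(20) − log₂(5) = log₂(20/5) = log₂(4) = 2.
ΔRT = 74.9 × 2.0000 = 149.800 ms.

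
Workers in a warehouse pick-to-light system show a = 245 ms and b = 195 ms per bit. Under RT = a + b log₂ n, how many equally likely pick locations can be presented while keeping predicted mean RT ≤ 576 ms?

195·log₂ n ≤ 576 − 245 = 331, giving log₂ n ≤ 1.6974 and n ≤ 3.243. The largest whole number is 3.

3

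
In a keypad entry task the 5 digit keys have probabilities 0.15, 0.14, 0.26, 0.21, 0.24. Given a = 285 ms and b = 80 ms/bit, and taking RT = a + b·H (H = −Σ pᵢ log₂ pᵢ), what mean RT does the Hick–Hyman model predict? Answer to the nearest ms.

467 ms

Entropy contributions −pᵢ log₂ pᵢ: 0.4105, 0.3971, 0.5053, 0.4728, 0.4941; sum H = 2.2799 bits.
RT = a + bH = 285 + 80·2.2799 = 467.39 ms.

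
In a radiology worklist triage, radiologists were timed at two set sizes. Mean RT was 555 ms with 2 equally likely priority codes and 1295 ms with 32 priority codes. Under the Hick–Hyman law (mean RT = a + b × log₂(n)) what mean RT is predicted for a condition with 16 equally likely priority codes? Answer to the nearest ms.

1110 ms

With log₂ n on the abscissa the relation is linear; from the two conditions:
  b = (1295 − 555) / (log₂ 32 − log₂ 2) = 740 / (5 − 1) = 185 ms/bit
  a = 555 − 185 × 1 = 370 ms
Then RT(16) = 370 + 185 × log₂ 16 = 370 + 185 × 4 ≈ 1110.000 ms.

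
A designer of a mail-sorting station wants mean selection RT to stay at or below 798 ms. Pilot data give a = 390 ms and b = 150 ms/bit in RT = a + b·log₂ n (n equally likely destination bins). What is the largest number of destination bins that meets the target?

Information budget: (798 − 390)/150 = 2.7200 bits, so n ≤ 2^2.7200 = 6.589 → at most 6.

6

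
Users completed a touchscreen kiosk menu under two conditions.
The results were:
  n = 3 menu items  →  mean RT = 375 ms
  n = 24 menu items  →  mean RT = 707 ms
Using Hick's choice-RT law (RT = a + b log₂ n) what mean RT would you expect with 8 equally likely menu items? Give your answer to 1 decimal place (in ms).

Fit slope and intercept:
  b = (707 − 375) / (log₂ 24 − log₂ 3) = 332 / (4.5850 − 1.5850) = 110.667 ms/bit
  a = 375 − 110.667 × 1.5850 = 199.597 ms
Then RT(8) = 199.597 + 110.667 × log₂ 8 = 199.597 + 110.667 × 3 ≈ 531.597 ms.

531.6 ms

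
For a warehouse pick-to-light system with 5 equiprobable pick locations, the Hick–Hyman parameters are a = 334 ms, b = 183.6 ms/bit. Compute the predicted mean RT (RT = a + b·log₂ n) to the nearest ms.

760 ms

log₂(5) = 2.3219 bits, so RT = 334 + 183.6 × 2.3219 ≈ 760.306 ms.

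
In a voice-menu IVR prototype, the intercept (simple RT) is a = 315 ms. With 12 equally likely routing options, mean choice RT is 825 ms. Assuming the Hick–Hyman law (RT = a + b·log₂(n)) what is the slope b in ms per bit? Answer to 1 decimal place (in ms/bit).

log₂(12) = 3.5850 bits.
b = (RT − a)/log₂ n = (825 − 315) / 3.5850 = 142.261 ms/bit.

142.3 ms/bit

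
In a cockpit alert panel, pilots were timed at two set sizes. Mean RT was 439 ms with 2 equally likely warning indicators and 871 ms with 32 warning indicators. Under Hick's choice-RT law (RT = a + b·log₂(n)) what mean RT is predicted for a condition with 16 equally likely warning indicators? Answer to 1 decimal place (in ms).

RT is linear in log₂ n, so two points fix the line:
  b = (871 − 439) / (log₂ 32 − log₂ 2) = 432 / (5 − 1) = 108.000 ms/bit
  a = 439 − 108.000 × 1 = 331.000 ms
Then RT(16) = 331.000 + 108.000 × log₂ 16 = 331.000 + 108.000 × 4 ≈ 763.000 ms.

763.0 ms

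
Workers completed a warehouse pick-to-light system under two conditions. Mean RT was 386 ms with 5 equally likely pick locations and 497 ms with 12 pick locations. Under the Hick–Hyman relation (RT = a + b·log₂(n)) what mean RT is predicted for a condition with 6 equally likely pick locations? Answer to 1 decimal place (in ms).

Fit slope and intercept:
  b = (497 − 386) / (log₂ 12 − log₂ 5) = 111 / (3.5850 − 2.3219) = 87.884 ms/bit
  a = 386 − 87.884 × 2.3219 = 181.941 ms
Then RT(6) = 181.941 + 87.884 × log₂ 6 = 181.941 + 87.884 × 2.5850 ≈ 409.116 ms.

409.1 ms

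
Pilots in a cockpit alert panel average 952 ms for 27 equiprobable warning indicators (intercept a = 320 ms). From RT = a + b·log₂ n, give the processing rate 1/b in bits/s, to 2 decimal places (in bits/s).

b = (952 − 320)/log₂ 27 = 632/4.7549 = 132.916 ms per bit = 0.13292 s/bit; the reciprocal is 7.524 bits/s.

7.52 bits/s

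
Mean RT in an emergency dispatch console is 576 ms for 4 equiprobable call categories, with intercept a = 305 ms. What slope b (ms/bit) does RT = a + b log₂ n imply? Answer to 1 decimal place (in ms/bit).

135.5 ms/bit

b = (576 − 305) / log₂(4) = 271 / 2 = 135.500 ms/bit.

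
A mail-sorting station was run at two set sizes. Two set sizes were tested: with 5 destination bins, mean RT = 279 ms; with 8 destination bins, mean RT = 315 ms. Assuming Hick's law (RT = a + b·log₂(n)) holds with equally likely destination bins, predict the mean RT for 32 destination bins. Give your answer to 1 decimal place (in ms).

421.2 ms

With log₂ n on the abscissa the relation is linear; from the two conditions:
  b = (315 − 279) / (log₂ 8 − log₂ 5) = 36 / (3 − 2.3219) = 53.092 ms/bit
  a = 279 − 53.092 × 2.3219 = 155.725 ms
Then RT(32) = 155.725 + 53.092 × log₂ 32 = 155.725 + 53.092 × 5 ≈ 421.183 ms.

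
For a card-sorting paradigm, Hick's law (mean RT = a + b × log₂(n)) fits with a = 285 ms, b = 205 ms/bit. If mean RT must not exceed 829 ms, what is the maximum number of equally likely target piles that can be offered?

6

Set 285 + 205·log₂ n ≤ 829 → log₂ n ≤ (829 − 285)/205 = 2.6537.
So n ≤ 2^2.6537 = 6.293; the largest integer n is 6.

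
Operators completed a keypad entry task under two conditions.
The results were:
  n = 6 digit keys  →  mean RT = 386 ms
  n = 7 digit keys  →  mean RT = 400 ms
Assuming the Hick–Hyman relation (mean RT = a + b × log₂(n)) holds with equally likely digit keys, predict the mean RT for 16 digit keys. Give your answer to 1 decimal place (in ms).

475.1 ms

Solve the two-equation system in a and b:
  b = (400 − 386) / (log₂ 7 − log₂ 6) = 14 / (2.8074 − 2.5850) = 62.952 ms/bit
  a = 386 − 62.952 × 2.5850 = 223.272 ms
Then RT(16) = 223.272 + 62.952 × log₂ 16 = 223.272 + 62.952 × 4 ≈ 475.079 ms.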